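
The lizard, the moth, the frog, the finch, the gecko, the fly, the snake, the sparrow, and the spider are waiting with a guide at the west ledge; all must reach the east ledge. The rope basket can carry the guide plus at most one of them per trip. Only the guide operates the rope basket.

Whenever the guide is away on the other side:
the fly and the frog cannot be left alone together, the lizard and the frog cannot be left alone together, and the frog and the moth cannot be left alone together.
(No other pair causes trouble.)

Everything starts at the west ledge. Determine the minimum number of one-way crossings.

Following every safe sequence of crossings from the start, the most of the 9 that can be at the east ledge as the rope basket arrives there on crossings 1, 3, 5, 7, 9, 11, 13 is 1, 2, 3, 4, 5, 6, 7 respectively; the best ever achieved is 7 of 9.
From crossing 15 on, no configuration arises that was not already reachable earlier: only 288 distinct safe configurations (who is on which side, and where the rope basket is) can ever be reached, none of them has everyone across, and every continuation just revisits them. So no valid plan exists.

impossible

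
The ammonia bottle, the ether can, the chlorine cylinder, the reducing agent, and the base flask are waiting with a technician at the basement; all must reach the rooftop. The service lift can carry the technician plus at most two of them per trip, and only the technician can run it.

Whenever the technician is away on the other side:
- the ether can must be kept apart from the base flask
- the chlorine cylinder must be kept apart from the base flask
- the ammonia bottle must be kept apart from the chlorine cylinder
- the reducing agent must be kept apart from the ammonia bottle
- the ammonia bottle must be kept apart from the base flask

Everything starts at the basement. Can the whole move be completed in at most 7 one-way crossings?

Yes

Yes — this plan uses 7 crossings (≤ 7):
1. Technician goes to the rooftop with the ammonia bottle and the base flask.  [the basement: the chlorine cylinder, the ether can, the reducing agent | the rooftop: the ammonia bottle, the base flask]
2. Technician goes back to the basement with the ammonia bottle.  [the basement: the ammonia bottle, the chlorine cylinder, the ether can, the reducing agent | the rooftop: the base flask]
3. Technician goes to the rooftop with the ammonia bottle and the ether can.  [the basement: the chlorine cylinder, the reducing agent | the rooftop: the ammonia bottle, the base flask, the ether can]
4. Technician goes back to the basement with the base flask.  [the basement: the base flask, the chlorine cylinder, the reducing agent | the rooftop: the ammonia bottle, the ether can]
5. Technician goes to the rooftop with the chlorine cylinder and the reducing agent.  [the basement: the base flask | the rooftop: the ammonia bottle, the chlorine cylinder, the ether can, the reducing agent]
6. Technician goes back to the basement with the ammonia bottle.  [the basement: the ammonia bottle, the base flask | the rooftop: the chlorine cylinder, the ether can, the reducing agent]
7. Technician goes to the rooftop with the ammonia bottle and the base flask.  [the basement: — | the rooftop: the ammonia bottle, the base flask, the chlorine cylinder, the ether can, the reducing agent]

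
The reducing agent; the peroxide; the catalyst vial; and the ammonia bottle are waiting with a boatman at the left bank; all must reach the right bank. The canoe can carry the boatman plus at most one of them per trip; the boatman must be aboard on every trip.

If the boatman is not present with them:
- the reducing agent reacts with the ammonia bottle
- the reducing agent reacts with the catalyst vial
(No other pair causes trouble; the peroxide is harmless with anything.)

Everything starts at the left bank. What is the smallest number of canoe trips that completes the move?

9

Counting alone: the boatman can take at most 1 across per trip to the right bank, so moving all 4 needs at least 4 loaded trips out, with a return between consecutive ones — at least 7 crossings.
The safety rule pushes this higher. Following every safe sequence of crossings, the most of the 4 that can be at the right bank as the canoe arrives there on crossing 7 is 3 — never all 4.
So no plan with fewer than 9 crossings exists, and this one achieves 9:
1. Boatman goes to the right bank with the reducing agent.
2. Boatman goes back to the left bank alone.
3. Boatman goes to the right bank with the peroxide.
4. Boatman goes back to the left bank alone.
5. Boatman goes to the right bank with the catalyst vial.
6. Boatman goes back to the left bank with the reducing agent.
7. Boatman goes to the right bank with the ammonia bottle.
8. Boatman goes back to the left bank alone.
9. Boatman goes to the right bank with the reducing agent.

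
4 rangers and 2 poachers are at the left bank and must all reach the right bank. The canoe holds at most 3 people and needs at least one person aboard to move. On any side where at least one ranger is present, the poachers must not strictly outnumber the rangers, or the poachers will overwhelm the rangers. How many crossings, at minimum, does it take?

Counting alone: each trip to the right bank takes at most 3 across and each return brings at least 1 back, so after t trips out (and t−1 returns) at most 3t − (t−1) of the 6 are across; that first reaches 6 at t = 3, so at least 5 crossings are needed.
The plan below uses exactly 5 crossings, so it is optimal:
1. 2 poachers → the right bank.  (the left bank: 4R 0P; the right bank: 0R 2P)
2. 1 poacher ← the left bank.  (the left bank: 4R 1P; the right bank: 0R 1P)
3. 2 rangers and 1 poacher → the right bank.  (the left bank: 2R 0P; the right bank: 2R 2P)
4. 1 poacher ← the left bank.  (the left bank: 2R 1P; the right bank: 2R 1P)
5. 2 rangers and 1 poacher → the right bank.  (the left bank: 0R 0P; the right bank: 4R 2P)

5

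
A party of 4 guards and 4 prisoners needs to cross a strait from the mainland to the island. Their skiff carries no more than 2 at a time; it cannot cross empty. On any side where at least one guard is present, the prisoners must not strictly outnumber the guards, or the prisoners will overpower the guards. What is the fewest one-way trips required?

Following every safe sequence of crossings from the start, the most of the 8 that can be at the island as the skiff arrives there on crossings 1, 3, 5 is 2, 3, 4 respectively; the best ever achieved is 4 of 8.
From crossing 7 on, no configuration arises that was not already reachable earlier: only 11 distinct safe configurations (who is on which side, and where the skiff is) can ever be reached, none of them has everyone across, and every continuation just revisits them. They are: 0 guards + 0 prisoners across (skiff back at the start); 0 guards + 1 prisoner across (skiff there); 0 guards + 1 prisoner across (skiff back at the start); 0 guards + 2 prisoners across (skiff there); 0 guards + 2 prisoners across (skiff back at the start); 0 guards + 3 prisoners across (skiff there); 0 guards + 3 prisoners across (skiff back at the start); 0 guards + 4 prisoners across (skiff there); 1 guard + 1 prisoner across (skiff there); 1 guard + 1 prisoner across (skiff back at the start); 2 guards + 2 prisoners across (skiff there). So no valid plan exists.

impossible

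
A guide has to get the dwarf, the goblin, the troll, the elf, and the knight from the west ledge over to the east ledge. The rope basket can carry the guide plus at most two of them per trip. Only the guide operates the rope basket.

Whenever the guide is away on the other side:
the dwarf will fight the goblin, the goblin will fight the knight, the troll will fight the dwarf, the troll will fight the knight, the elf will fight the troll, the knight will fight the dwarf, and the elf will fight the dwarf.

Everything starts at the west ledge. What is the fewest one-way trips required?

Whatever the first load, the items left behind include a forbidden pair without the guide. No opening move is safe, so no plan exists.

impossible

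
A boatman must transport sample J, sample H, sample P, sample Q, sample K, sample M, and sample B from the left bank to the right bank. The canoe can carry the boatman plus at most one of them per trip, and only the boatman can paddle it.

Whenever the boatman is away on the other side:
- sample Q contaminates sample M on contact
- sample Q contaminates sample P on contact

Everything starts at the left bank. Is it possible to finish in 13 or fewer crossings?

Counting alone: the boatman can take at most 1 across per trip to the right bank, so moving all 7 needs at least 7 loaded trips out, with a return between consecutive ones — at least 13 crossings.
The safety rule pushes this higher. Following every safe sequence of crossings, the most of the 7 that can be at the right bank as the canoe arrives there on crossing 13 is 6 — never all 7.
So the move cannot be finished within 13 crossings. (The shortest complete plan takes 15:)
1. Boatman goes to the right bank with sample Q.
2. Boatman goes back to the left bank alone.
3. Boatman goes to the right bank with sample J.
4. Boatman goes back to the left bank alone.
5. Boatman goes to the right bank with sample H.
6. Boatman goes back to the left bank alone.
7. Boatman goes to the right bank with sample P.
8. Boatman goes back to the left bank with sample Q.
9. Boatman goes to the right bank with sample M.
10. Boatman goes back to the left bank alone.
11. Boatman goes to the right bank with sample K.
12. Boatman goes back to the left bank alone.
13. Boatman goes to the right bank with sample B.
14. Boatman goes back to the left bank alone.
15. Boatman goes to the right bank with sample Q.

No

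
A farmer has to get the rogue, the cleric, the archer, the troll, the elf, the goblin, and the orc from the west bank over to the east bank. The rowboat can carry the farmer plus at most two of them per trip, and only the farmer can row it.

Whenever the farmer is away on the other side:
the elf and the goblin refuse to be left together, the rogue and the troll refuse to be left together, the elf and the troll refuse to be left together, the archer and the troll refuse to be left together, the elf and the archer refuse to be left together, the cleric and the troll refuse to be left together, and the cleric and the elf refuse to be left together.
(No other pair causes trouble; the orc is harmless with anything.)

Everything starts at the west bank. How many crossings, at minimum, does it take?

Counting alone: the farmer can take at most 2 across per trip to the east bank, so moving all 7 needs at least 4 loaded trips out, with a return between consecutive ones — at least 7 crossings.
The safety rule pushes this higher. Following every safe sequence of crossings, the most of the 7 that can be at the east bank as the rowboat arrives there on crossings 7, 9 is 5, 6 respectively — never all 7.
So no plan with fewer than 11 crossings exists, and this one achieves 11:
1. Farmer goes to the east bank with the elf and the troll.  [the west bank: the archer, the cleric, the goblin, the orc, the rogue | the east bank: the elf, the troll]
2. Farmer goes back to the west bank with the troll.  [the west bank: the archer, the cleric, the goblin, the orc, the rogue, the troll | the east bank: the elf]
3. Farmer goes to the east bank with the rogue and the troll.  [the west bank: the archer, the cleric, the goblin, the orc | the east bank: the elf, the rogue, the troll]
4. Farmer goes back to the west bank with the troll.  [the west bank: the archer, the cleric, the goblin, the orc, the troll | the east bank: the elf, the rogue]
5. Farmer goes to the east bank with the archer and the cleric.  [the west bank: the goblin, the orc, the troll | the east bank: the archer, the cleric, the elf, the rogue]
6. Farmer goes back to the west bank with the elf.  [the west bank: the elf, the goblin, the orc, the troll | the east bank: the archer, the cleric, the rogue]
7. Farmer goes to the east bank with the goblin and the troll.  [the west bank: the elf, the orc | the east bank: the archer, the cleric, the goblin, the rogue, the troll]
8. Farmer goes back to the west bank with the troll.  [the west bank: the elf, the orc, the troll | the east bank: the archer, the cleric, the goblin, the rogue]
9. Farmer goes to the east bank with the orc and the troll.  [the west bank: the elf | the east bank: the archer, the cleric, the goblin, the orc, the rogue, the troll]
10. Farmer goes back to the west bank with the troll.  [the west bank: the elf, the troll | the east bank: the archer, the cleric, the goblin, the orc, the rogue]
11. Farmer goes to the east bank with the elf and the troll.  [the west bank: — | the east bank: the archer, the cleric, the elf, the goblin, the orc, the rogue, the troll]

11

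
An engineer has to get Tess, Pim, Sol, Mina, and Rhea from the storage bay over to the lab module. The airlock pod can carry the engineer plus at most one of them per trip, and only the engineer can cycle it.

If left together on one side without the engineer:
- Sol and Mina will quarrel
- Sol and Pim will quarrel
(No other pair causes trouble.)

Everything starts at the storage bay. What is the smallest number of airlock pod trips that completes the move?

11

Counting alone: the engineer can take at most 1 across per trip to the lab module, so moving all 5 needs at least 5 loaded trips out, with a return between consecutive ones — at least 9 crossings.
The safety rule pushes this higher. Following every safe sequence of crossings, the most of the 5 that can be at the lab module as the airlock pod arrives there on crossing 9 is 4 — never all 5.
So no plan with fewer than 11 crossings exists, and this one achieves 11:
1. Engineer goes to the lab module with Sol.
2. Engineer goes back to the storage bay alone.
3. Engineer goes to the lab module with Tess.
4. Engineer goes back to the storage bay alone.
5. Engineer goes to the lab module with Pim.
6. Engineer goes back to the storage bay with Sol.
7. Engineer goes to the lab module with Mina.
8. Engineer goes back to the storage bay alone.
9. Engineer goes to the lab module with Rhea.
10. Engineer goes back to the storage bay alone.
11. Engineer goes to the lab module with Sol.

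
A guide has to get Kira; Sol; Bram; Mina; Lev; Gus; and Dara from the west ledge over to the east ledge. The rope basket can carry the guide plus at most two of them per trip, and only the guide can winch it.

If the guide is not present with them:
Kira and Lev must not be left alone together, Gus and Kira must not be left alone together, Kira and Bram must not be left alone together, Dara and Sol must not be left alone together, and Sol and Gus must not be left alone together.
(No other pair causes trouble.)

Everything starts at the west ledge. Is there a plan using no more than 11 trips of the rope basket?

Yes — this plan uses 9 crossings (≤ 11):
1. Guide goes to the east ledge with Kira and Sol.  [the west ledge: Bram, Dara, Gus, Lev, Mina | the east ledge: Kira, Sol]
2. Guide goes back to the west ledge alone.  [the west ledge: Bram, Dara, Gus, Lev, Mina | the east ledge: Kira, Sol]
3. Guide goes to the east ledge with Bram.  [the west ledge: Dara, Gus, Lev, Mina | the east ledge: Bram, Kira, Sol]
4. Guide goes back to the west ledge with Kira.  [the west ledge: Dara, Gus, Kira, Lev, Mina | the east ledge: Bram, Sol]
5. Guide goes to the east ledge with Gus and Lev.  [the west ledge: Dara, Kira, Mina | the east ledge: Bram, Gus, Lev, Sol]
6. Guide goes back to the west ledge with Sol.  [the west ledge: Dara, Kira, Mina, Sol | the east ledge: Bram, Gus, Lev]
7. Guide goes to the east ledge with Dara and Mina.  [the west ledge: Kira, Sol | the east ledge: Bram, Dara, Gus, Lev, Mina]
8. Guide goes back to the west ledge alone.  [the west ledge: Kira, Sol | the east ledge: Bram, Dara, Gus, Lev, Mina]
9. Guide goes to the east ledge with Kira and Sol.  [the west ledge: — | the east ledge: Bram, Dara, Gus, Kira, Lev, Mina, Sol]

Yes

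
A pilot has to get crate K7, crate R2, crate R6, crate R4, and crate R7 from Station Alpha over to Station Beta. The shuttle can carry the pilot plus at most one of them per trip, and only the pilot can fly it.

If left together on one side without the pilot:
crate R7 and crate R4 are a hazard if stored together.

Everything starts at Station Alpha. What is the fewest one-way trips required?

9

Counting alone: the pilot can take at most 1 across per trip to Station Beta, so moving all 5 needs at least 5 loaded trips out, with a return between consecutive ones — at least 9 crossings.
The plan below uses exactly 9 crossings, so it is optimal:
1. Pilot goes to Station Beta with crate R4.  [Station Alpha: crate K7, crate R2, crate R6, crate R7 | Station Beta: crate R4]
2. Pilot goes back to Station Alpha alone.  [Station Alpha: crate K7, crate R2, crate R6, crate R7 | Station Beta: crate R4]
3. Pilot goes to Station Beta with crate K7.  [Station Alpha: crate R2, crate R6, crate R7 | Station Beta: crate K7, crate R4]
4. Pilot goes back to Station Alpha alone.  [Station Alpha: crate R2, crate R6, crate R7 | Station Beta: crate K7, crate R4]
5. Pilot goes to Station Beta with crate R2.  [Station Alpha: crate R6, crate R7 | Station Beta: crate K7, crate R2, crate R4]
6. Pilot goes back to Station Alpha alone.  [Station Alpha: crate R6, crate R7 | Station Beta: crate K7, crate R2, crate R4]
7. Pilot goes to Station Beta with crate R6.  [Station Alpha: crate R7 | Station Beta: crate K7, crate R2, crate R4, crate R6]
8. Pilot goes back to Station Alpha alone.  [Station Alpha: crate R7 | Station Beta: crate K7, crate R2, crate R4, crate R6]
9. Pilot goes to Station Beta with crate R7.  [Station Alpha: — | Station Beta: crate K7, crate R2, crate R4, crate R6, crate R7]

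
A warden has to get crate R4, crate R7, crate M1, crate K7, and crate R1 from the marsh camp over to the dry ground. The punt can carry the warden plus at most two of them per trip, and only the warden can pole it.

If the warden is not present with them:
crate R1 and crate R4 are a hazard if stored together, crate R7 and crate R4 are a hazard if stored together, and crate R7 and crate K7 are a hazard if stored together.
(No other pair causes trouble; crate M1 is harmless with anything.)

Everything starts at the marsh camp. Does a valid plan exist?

1. Warden goes to the dry ground with crate R4 and crate R7.
2. Warden goes back to the marsh camp with crate R4.
3. Warden goes to the dry ground with crate M1 and crate R1.
4. Warden goes back to the marsh camp alone.
5. Warden goes to the dry ground with crate K7 and crate R4.

Yes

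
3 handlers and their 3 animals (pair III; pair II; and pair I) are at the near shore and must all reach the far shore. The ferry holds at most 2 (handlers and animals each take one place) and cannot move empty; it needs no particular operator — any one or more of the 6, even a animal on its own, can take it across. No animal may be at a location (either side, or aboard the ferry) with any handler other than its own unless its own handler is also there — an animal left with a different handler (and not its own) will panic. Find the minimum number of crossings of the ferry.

11

Counting alone: each trip to the far shore takes at most 2 across and each return brings at least 1 back, so after t trips out (and t−1 returns) at most 2t − (t−1) of the 6 are across; that first reaches 6 at t = 5, so at least 9 crossings are needed.
The safety rule pushes this higher. Following every safe sequence of crossings, the most of the 6 that can be at the far shore as the ferry arrives there on crossing 9 is 5 — never all 6.
So no plan with fewer than 11 crossings exists, and this one achieves 11:
1. animal III and handler III cross → the far shore.
2. handler III crosses ← the near shore.
3. animal I and animal II cross → the far shore.
4. animal III crosses ← the near shore.
5. handler I and handler II cross → the far shore.
6. animal II and handler II cross ← the near shore.
7. handler II and handler III cross → the far shore.
8. animal I crosses ← the near shore.
9. animal II and animal III cross → the far shore.
10. handler I crosses ← the near shore.
11. animal I and handler I cross → the far shore.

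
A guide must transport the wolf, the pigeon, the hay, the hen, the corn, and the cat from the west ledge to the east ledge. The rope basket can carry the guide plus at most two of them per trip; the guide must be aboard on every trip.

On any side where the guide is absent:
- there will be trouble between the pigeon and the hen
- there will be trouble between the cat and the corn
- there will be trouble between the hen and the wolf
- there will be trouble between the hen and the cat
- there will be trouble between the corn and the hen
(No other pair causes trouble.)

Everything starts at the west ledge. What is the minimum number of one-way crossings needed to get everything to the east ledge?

Counting alone: the guide can take at most 2 across per trip to the east ledge, so moving all 6 needs at least 3 loaded trips out, with a return between consecutive ones — at least 5 crossings.
The safety rule pushes this higher. Following every safe sequence of crossings, the most of the 6 that can be at the east ledge as the rope basket arrives there on crossings 5, 7 is 4, 5 respectively — never all 6.
So no plan with fewer than 9 crossings exists, and this one achieves 9:
1. Guide goes to the east ledge with the corn and the hen.  [the west ledge: the cat, the hay, the pigeon, the wolf | the east ledge: the corn, the hen]
2. Guide goes back to the west ledge with the hen.  [the west ledge: the cat, the hay, the hen, the pigeon, the wolf | the east ledge: the corn]
3. Guide goes to the east ledge with the hen and the wolf.  [the west ledge: the cat, the hay, the pigeon | the east ledge: the corn, the hen, the wolf]
4. Guide goes back to the west ledge with the hen.  [the west ledge: the cat, the hay, the hen, the pigeon | the east ledge: the corn, the wolf]
5. Guide goes to the east ledge with the hen and the pigeon.  [the west ledge: the cat, the hay | the east ledge: the corn, the hen, the pigeon, the wolf]
6. Guide goes back to the west ledge with the hen.  [the west ledge: the cat, the hay, the hen | the east ledge: the corn, the pigeon, the wolf]
7. Guide goes to the east ledge with the hay and the hen.  [the west ledge: the cat | the east ledge: the corn, the hay, the hen, the pigeon, the wolf]
8. Guide goes back to the west ledge with the hen.  [the west ledge: the cat, the hen | the east ledge: the corn, the hay, the pigeon, the wolf]
9. Guide goes to the east ledge with the cat and the hen.  [the west ledge: — | the east ledge: the cat, the corn, the hay, the hen, the pigeon, the wolf]

9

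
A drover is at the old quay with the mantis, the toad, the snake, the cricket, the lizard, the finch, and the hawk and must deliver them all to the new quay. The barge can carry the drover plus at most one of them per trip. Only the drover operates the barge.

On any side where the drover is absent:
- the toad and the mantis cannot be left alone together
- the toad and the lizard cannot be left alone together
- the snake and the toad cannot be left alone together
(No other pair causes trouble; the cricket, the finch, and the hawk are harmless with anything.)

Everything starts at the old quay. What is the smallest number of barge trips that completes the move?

Following every safe sequence of crossings from the start, the most of the 7 that can be at the new quay as the barge arrives there on crossings 1, 3, 5, 7, 9 is 1, 2, 3, 4, 5 respectively; the best ever achieved is 5 of 7.
From crossing 11 on, no configuration arises that was not already reachable earlier: only 72 distinct safe configurations (who is on which side, and where the barge is) can ever be reached, none of them has everyone across, and every continuation just revisits them. So no valid plan exists.

impossible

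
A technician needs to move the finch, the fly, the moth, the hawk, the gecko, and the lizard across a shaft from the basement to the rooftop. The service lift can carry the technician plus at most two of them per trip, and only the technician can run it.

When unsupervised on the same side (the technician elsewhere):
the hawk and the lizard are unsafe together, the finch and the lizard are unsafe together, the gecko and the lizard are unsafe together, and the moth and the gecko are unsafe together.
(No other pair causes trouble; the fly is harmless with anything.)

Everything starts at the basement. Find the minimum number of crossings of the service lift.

Counting alone: the technician can take at most 2 across per trip to the rooftop, so moving all 6 needs at least 3 loaded trips out, with a return between consecutive ones — at least 5 crossings.
The safety rule pushes this higher. Following every safe sequence of crossings, the most of the 6 that can be at the rooftop as the service lift arrives there on crossing 5 is 5 — never all 6.
So no plan with fewer than 7 crossings exists, and this one achieves 7:
1. Technician goes to the rooftop with the lizard and the moth.  [the basement: the finch, the fly, the gecko, the hawk | the rooftop: the lizard, the moth]
2. Technician goes back to the basement alone.  [the basement: the finch, the fly, the gecko, the hawk | the rooftop: the lizard, the moth]
3. Technician goes to the rooftop with the fly.  [the basement: the finch, the gecko, the hawk | the rooftop: the fly, the lizard, the moth]
4. Technician goes back to the basement alone.  [the basement: the finch, the gecko, the hawk | the rooftop: the fly, the lizard, the moth]
5. Technician goes to the rooftop with the finch and the hawk.  [the basement: the gecko | the rooftop: the finch, the fly, the hawk, the lizard, the moth]
6. Technician goes back to the basement with the lizard.  [the basement: the gecko, the lizard | the rooftop: the finch, the fly, the hawk, the moth]
7. Technician goes to the rooftop with the gecko and the lizard.  [the basement: — | the rooftop: the finch, the fly, the gecko, the hawk, the lizard, the moth]

7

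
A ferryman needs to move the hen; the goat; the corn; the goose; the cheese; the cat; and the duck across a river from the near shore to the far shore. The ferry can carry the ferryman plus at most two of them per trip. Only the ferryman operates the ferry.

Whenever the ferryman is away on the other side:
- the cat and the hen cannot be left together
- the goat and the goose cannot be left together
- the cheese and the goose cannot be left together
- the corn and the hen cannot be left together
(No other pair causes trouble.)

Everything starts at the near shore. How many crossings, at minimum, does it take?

Counting alone: the ferryman can take at most 2 across per trip to the far shore, so moving all 7 needs at least 4 loaded trips out, with a return between consecutive ones — at least 7 crossings.
The safety rule pushes this higher. Following every safe sequence of crossings, the most of the 7 that can be at the far shore as the ferry arrives there on crossing 7 is 6 — never all 7.
So no plan with fewer than 9 crossings exists, and this one achieves 9:
1. Ferryman goes to the far shore with the goose and the hen.  [the near shore: the cat, the cheese, the corn, the duck, the goat | the far shore: the goose, the hen]
2. Ferryman goes back to the near shore alone.  [the near shore: the cat, the cheese, the corn, the duck, the goat | the far shore: the goose, the hen]
3. Ferryman goes to the far shore with the goat.  [the near shore: the cat, the cheese, the corn, the duck | the far shore: the goat, the goose, the hen]
4. Ferryman goes back to the near shore with the goose.  [the near shore: the cat, the cheese, the corn, the duck, the goose | the far shore: the goat, the hen]
5. Ferryman goes to the far shore with the cheese and the corn.  [the near shore: the cat, the duck, the goose | the far shore: the cheese, the corn, the goat, the hen]
6. Ferryman goes back to the near shore with the hen.  [the near shore: the cat, the duck, the goose, the hen | the far shore: the cheese, the corn, the goat]
7. Ferryman goes to the far shore with the cat and the duck.  [the near shore: the goose, the hen | the far shore: the cat, the cheese, the corn, the duck, the goat]
8. Ferryman goes back to the near shore alone.  [the near shore: the goose, the hen | the far shore: the cat, the cheese, the corn, the duck, the goat]
9. Ferryman goes to the far shore with the goose and the hen.  [the near shore: — | the far shore: the cat, the cheese, the corn, the duck, the goat, the goose, the hen]

9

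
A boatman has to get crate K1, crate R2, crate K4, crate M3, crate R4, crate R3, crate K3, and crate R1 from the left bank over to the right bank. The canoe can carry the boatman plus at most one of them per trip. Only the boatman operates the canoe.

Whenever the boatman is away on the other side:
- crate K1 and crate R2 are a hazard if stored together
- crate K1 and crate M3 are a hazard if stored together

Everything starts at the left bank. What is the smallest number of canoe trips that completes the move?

Counting alone: the boatman can take at most 1 across per trip to the right bank, so moving all 8 needs at least 8 loaded trips out, with a return between consecutive ones — at least 15 crossings.
The safety rule pushes this higher. Following every safe sequence of crossings, the most of the 8 that can be at the right bank as the canoe arrives there on crossing 15 is 7 — never all 8.
So no plan with fewer than 17 crossings exists, and this one achieves 17:
1. Boatman goes to the right bank with crate K1.  [the left bank: crate K3, crate K4, crate M3, crate R1, crate R2, crate R3, crate R4 | the right bank: crate K1]
2. Boatman goes back to the left bank alone.  [the left bank: crate K3, crate K4, crate M3, crate R1, crate R2, crate R3, crate R4 | the right bank: crate K1]
3. Boatman goes to the right bank with crate R2.  [the left bank: crate K3, crate K4, crate M3, crate R1, crate R3, crate R4 | the right bank: crate K1, crate R2]
4. Boatman goes back to the left bank with crate K1.  [the left bank: crate K1, crate K3, crate K4, crate M3, crate R1, crate R3, crate R4 | the right bank: crate R2]
5. Boatman goes to the right bank with crate M3.  [the left bank: crate K1, crate K3, crate K4, crate R1, crate R3, crate R4 | the right bank: crate M3, crate R2]
6. Boatman goes back to the left bank alone.  [the left bank: crate K1, crate K3, crate K4, crate R1, crate R3, crate R4 | the right bank: crate M3, crate R2]
7. Boatman goes to the right bank with crate K4.  [the left bank: crate K1, crate K3, crate R1, crate R3, crate R4 | the right bank: crate K4, crate M3, crate R2]
8. Boatman goes back to the left bank alone.  [the left bank: crate K1, crate K3, crate R1, crate R3, crate R4 | the right bank: crate K4, crate M3, crate R2]
9. Boatman goes to the right bank with crate R4.  [the left bank: crate K1, crate K3, crate R1, crate R3 | the right bank: crate K4, crate M3, crate R2, crate R4]
10. Boatman goes back to the left bank alone.  [the left bank: crate K1, crate K3, crate R1, crate R3 | the right bank: crate K4, crate M3, crate R2, crate R4]
11. Boatman goes to the right bank with crate R3.  [the left bank: crate K1, crate K3, crate R1 | the right bank: crate K4, crate M3, crate R2, crate R3, crate R4]
12. Boatman goes back to the left bank alone.  [the left bank: crate K1, crate K3, crate R1 | the right bank: crate K4, crate M3, crate R2, crate R3, crate R4]
13. Boatman goes to the right bank with crate K3.  [the left bank: crate K1, crate R1 | the right bank: crate K3, crate K4, crate M3, crate R2, crate R3, crate R4]
14. Boatman goes back to the left bank alone.  [the left bank: crate K1, crate R1 | the right bank: crate K3, crate K4, crate M3, crate R2, crate R3, crate R4]
15. Boatman goes to the right bank with crate R1.  [the left bank: crate K1 | the right bank: crate K3, crate K4, crate M3, crate R1, crate R2, crate R3, crate R4]
16. Boatman goes back to the left bank alone.  [the left bank: crate K1 | the right bank: crate K3, crate K4, crate M3, crate R1, crate R2, crate R3, crate R4]
17. Boatman goes to the right bank with crate K1.  [the left bank: — | the right bank: crate K1, crate K3, crate K4, crate M3, crate R1, crate R2, crate R3, crate R4]

17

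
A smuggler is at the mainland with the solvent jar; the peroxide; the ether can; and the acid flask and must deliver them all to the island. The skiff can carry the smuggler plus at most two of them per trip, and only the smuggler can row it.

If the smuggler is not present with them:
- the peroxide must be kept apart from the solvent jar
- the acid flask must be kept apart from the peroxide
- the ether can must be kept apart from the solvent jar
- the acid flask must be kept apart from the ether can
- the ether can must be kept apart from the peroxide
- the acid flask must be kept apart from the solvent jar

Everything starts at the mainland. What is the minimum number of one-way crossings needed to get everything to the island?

Whatever the first load, the items left behind include a forbidden pair without the smuggler. No opening move is safe, so no plan exists.

impossible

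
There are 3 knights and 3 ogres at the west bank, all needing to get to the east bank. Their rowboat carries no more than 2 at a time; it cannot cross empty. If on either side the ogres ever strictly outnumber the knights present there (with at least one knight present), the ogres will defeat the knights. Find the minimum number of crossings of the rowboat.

Counting alone: each trip to the east bank takes at most 2 across and each return brings at least 1 back, so after t trips out (and t−1 returns) at most 2t − (t−1) of the 6 are across; that first reaches 6 at t = 5, so at least 9 crossings are needed.
The safety rule pushes this higher. Following every safe sequence of crossings, the most of the 6 that can be at the east bank as the rowboat arrives there on crossing 9 is 5 — never all 6.
So no plan with fewer than 11 crossings exists, and this one achieves 11:
1. 2 ogres → the east bank.  (the west bank: 3K 1O; the east bank: 0K 2O)
2. 1 ogre ← the west bank.  (the west bank: 3K 2O; the east bank: 0K 1O)
3. 2 ogres → the east bank.  (the west bank: 3K 0O; the east bank: 0K 3O)
4. 1 ogre ← the west bank.  (the west bank: 3K 1O; the east bank: 0K 2O)
5. 2 knights → the east bank.  (the west bank: 1K 1O; the east bank: 2K 2O)
6. 1 knight and 1 ogre ← the west bank.  (the west bank: 2K 2O; the east bank: 1K 1O)
7. 2 knights → the east bank.  (the west bank: 0K 2O; the east bank: 3K 1O)
8. 1 ogre ← the west bank.  (the west bank: 0K 3O; the east bank: 3K 0O)
9. 2 ogres → the east bank.  (the west bank: 0K 1O; the east bank: 3K 2O)
10. 1 ogre ← the west bank.  (the west bank: 0K 2O; the east bank: 3K 1O)
11. 2 ogres → the east bank.  (the west bank: 0K 0O; the east bank: 3K 3O)

11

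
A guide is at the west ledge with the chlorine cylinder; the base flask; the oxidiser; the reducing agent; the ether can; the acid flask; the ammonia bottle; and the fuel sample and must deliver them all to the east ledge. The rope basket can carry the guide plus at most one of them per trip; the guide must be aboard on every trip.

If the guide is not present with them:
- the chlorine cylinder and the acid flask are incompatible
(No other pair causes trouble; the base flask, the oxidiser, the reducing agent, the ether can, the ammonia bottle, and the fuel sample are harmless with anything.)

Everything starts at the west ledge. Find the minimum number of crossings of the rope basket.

Counting alone: the guide can take at most 1 across per trip to the east ledge, so moving all 8 needs at least 8 loaded trips out, with a return between consecutive ones — at least 15 crossings.
The plan below uses exactly 15 crossings, so it is optimal:
1. Guide goes to the east ledge with the chlorine cylinder.  [the west ledge: the acid flask, the ammonia bottle, the base flask, the ether can, the fuel sample, the oxidiser, the reducing agent | the east ledge: the chlorine cylinder]
2. Guide goes back to the west ledge alone.  [the west ledge: the acid flask, the ammonia bottle, the base flask, the ether can, the fuel sample, the oxidiser, the reducing agent | the east ledge: the chlorine cylinder]
3. Guide goes to the east ledge with the base flask.  [the west ledge: the acid flask, the ammonia bottle, the ether can, the fuel sample, the oxidiser, the reducing agent | the east ledge: the base flask, the chlorine cylinder]
4. Guide goes back to the west ledge alone.  [the west ledge: the acid flask, the ammonia bottle, the ether can, the fuel sample, the oxidiser, the reducing agent | the east ledge: the base flask, the chlorine cylinder]
5. Guide goes to the east ledge with the oxidiser.  [the west ledge: the acid flask, the ammonia bottle, the ether can, the fuel sample, the reducing agent | the east ledge: the base flask, the chlorine cylinder, the oxidiser]
6. Guide goes back to the west ledge alone.  [the west ledge: the acid flask, the ammonia bottle, the ether can, the fuel sample, the reducing agent | the east ledge: the base flask, the chlorine cylinder, the oxidiser]
7. Guide goes to the east ledge with the reducing agent.  [the west ledge: the acid flask, the ammonia bottle, the ether can, the fuel sample | the east ledge: the base flask, the chlorine cylinder, the oxidiser, the reducing agent]
8. Guide goes back to the west ledge alone.  [the west ledge: the acid flask, the ammonia bottle, the ether can, the fuel sample | the east ledge: the base flask, the chlorine cylinder, the oxidiser, the reducing agent]
9. Guide goes to the east ledge with the ether can.  [the west ledge: the acid flask, the ammonia bottle, the fuel sample | the east ledge: the base flask, the chlorine cylinder, the ether can, the oxidiser, the reducing agent]
10. Guide goes back to the west ledge alone.  [the west ledge: the acid flask, the ammonia bottle, the fuel sample | the east ledge: the base flask, the chlorine cylinder, the ether can, the oxidiser, the reducing agent]
11. Guide goes to the east ledge with the ammonia bottle.  [the west ledge: the acid flask, the fuel sample | the east ledge: the ammonia bottle, the base flask, the chlorine cylinder, the ether can, the oxidiser, the reducing agent]
12. Guide goes back to the west ledge alone.  [the west ledge: the acid flask, the fuel sample | the east ledge: the ammonia bottle, the base flask, the chlorine cylinder, the ether can, the oxidiser, the reducing agent]
13. Guide goes to the east ledge with the fuel sample.  [the west ledge: the acid flask | the east ledge: the ammonia bottle, the base flask, the chlorine cylinder, the ether can, the fuel sample, the oxidiser, the reducing agent]
14. Guide goes back to the west ledge alone.  [the west ledge: the acid flask | the east ledge: the ammonia bottle, the base flask, the chlorine cylinder, the ether can, the fuel sample, the oxidiser, the reducing agent]
15. Guide goes to the east ledge with the acid flask.  [the west ledge: — | the east ledge: the acid flask, the ammonia bottle, the base flask, the chlorine cylinder, the ether can, the fuel sample, the oxidiser, the reducing agent]

15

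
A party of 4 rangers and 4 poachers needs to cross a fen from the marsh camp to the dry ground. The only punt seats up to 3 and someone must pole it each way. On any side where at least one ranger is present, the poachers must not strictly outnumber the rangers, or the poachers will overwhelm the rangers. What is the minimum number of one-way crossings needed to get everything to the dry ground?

9

Counting alone: each trip to the dry ground takes at most 3 across and each return brings at least 1 back, so after t trips out (and t−1 returns) at most 3t − (t−1) of the 8 are across; that first reaches 8 at t = 4, so at least 7 crossings are needed.
The safety rule pushes this higher. Following every safe sequence of crossings, the most of the 8 that can be at the dry ground as the punt arrives there on crossing 7 is 7 — never all 8.
So no plan with fewer than 9 crossings exists, and this one achieves 9:
1. 2 poachers → the dry ground.  (the marsh camp: 4R 2P; the dry ground: 0R 2P)
2. 1 poacher ← the marsh camp.  (the marsh camp: 4R 3P; the dry ground: 0R 1P)
3. 3 poachers → the dry ground.  (the marsh camp: 4R 0P; the dry ground: 0R 4P)
4. 1 poacher ← the marsh camp.  (the marsh camp: 4R 1P; the dry ground: 0R 3P)
5. 3 rangers → the dry ground.  (the marsh camp: 1R 1P; the dry ground: 3R 3P)
6. 1 ranger and 1 poacher ← the marsh camp.  (the marsh camp: 2R 2P; the dry ground: 2R 2P)
7. 2 rangers → the dry ground.  (the marsh camp: 0R 2P; the dry ground: 4R 2P)
8. 1 poacher ← the marsh camp.  (the marsh camp: 0R 3P; the dry ground: 4R 1P)
9. 3 poachers → the dry ground.  (the marsh camp: 0R 0P; the dry ground: 4R 4P)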